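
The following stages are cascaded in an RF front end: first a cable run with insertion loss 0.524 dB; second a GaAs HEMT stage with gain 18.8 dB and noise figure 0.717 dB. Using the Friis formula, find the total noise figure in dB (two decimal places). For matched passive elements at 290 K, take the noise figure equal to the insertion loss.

1.24 dB

Convert to linear (a loss of L dB is a gain of −L dB): F_i = 10^(NF_i/10), G_i = 10^(G_i,dB/10)
  Stage 1: F_1 = 10^(0.524/10) = 1.128, G_1 = 10^(−0.524/10) = 0.8863
  Stage 2: F_2 = 10^(0.717/10) = 1.180, G_2 = 10^(18.8/10) = 75.86
Friis cascade:
  F = 1.128 + (1.180 − 1)/0.8863 = 1.331
NF = 10 log₁₀(1.331) = 1.24 dB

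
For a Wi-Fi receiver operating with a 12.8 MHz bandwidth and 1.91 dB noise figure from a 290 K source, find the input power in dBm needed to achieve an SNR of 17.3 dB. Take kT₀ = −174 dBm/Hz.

Sensitivity = −174 + 10 log₁₀(B) + NF + SNR_min
= −174 + 71.07 + 1.91 + 17.3
= −83.72 dBm → −83.7 dBm

−83.7 dBm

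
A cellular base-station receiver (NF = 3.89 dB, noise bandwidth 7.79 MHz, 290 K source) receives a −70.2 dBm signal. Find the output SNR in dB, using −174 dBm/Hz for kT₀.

31.0 dB

Noise floor: N = −174 + 10 log₁₀(B) + NF
10 log₁₀(7.79×10⁶) = 68.92 dB
N = −174 + 68.92 + 3.89 = −101.19 dBm
SNR = P_sig − N = −70.2 − (−101.19) = 30.99 dB → 31.0 dB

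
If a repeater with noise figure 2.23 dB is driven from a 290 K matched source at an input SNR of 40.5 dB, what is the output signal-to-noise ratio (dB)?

By definition F = SNR_in/SNR_out, so in dB: SNR_out = SNR_in − NF
SNR_out = 40.5 − 2.23 = 38.27 dB

38.27 dB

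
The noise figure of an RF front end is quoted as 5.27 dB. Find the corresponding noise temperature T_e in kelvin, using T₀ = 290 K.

F = 10^(5.27/10) = 3.36512
T_e = (F − 1)·T₀ = (3.36512 − 1) × 290 = 686 K

686 K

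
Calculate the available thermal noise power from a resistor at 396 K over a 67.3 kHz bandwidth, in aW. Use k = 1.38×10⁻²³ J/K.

368 aW

P_n = kTB = 1.38×10⁻²³ × 396 × 6.73×10⁴ = 3.68×10⁻¹⁶ W = 368 aW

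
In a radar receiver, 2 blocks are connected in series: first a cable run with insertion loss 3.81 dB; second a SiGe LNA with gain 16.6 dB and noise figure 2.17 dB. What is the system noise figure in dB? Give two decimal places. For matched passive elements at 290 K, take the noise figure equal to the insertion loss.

Convert to linear (a loss of L dB is a gain of −L dB): F_i = 10^(NF_i/10), G_i = 10^(G_i,dB/10)
  Stage 1: F_1 = 10^(3.81/10) = 2.404, G_1 = 10^(−3.81/10) = 0.4159
  Stage 2: F_2 = 10^(2.17/10) = 1.648, G_2 = 10^(16.6/10) = 45.71
Friis cascade:
  F = 2.404 + (1.648 − 1)/0.4159 = 3.963
NF = 10 log₁₀(3.963) = 5.98 dB

5.98 dB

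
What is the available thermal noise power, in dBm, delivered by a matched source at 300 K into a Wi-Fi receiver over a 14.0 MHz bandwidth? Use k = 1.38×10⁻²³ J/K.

−102.4 dBm

P_n = kTB = 1.38×10⁻²³ × 300 × 1.40×10⁷ = 5.80×10⁻¹⁴ W
In dBm: 10 log₁₀(5.80×10⁻¹⁴ / 10⁻³) = −102.4 dBm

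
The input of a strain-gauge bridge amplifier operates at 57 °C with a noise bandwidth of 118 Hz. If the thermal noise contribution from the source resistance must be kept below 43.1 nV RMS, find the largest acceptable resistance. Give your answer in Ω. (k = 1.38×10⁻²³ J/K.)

864 Ω

T = 57 °C + 273.15 = 330.15 K
Johnson–Nyquist: V_n = √(4kTRB) ⇒ R = V_n² / (4kTB)
4kTB = 4 × 1.38×10⁻²³ × 330.15 × 1.18×10² = 2.15×10⁻¹⁸
R = (4.31×10⁻⁸)² / 2.15×10⁻¹⁸ = 8.64×10² Ω = 864 Ω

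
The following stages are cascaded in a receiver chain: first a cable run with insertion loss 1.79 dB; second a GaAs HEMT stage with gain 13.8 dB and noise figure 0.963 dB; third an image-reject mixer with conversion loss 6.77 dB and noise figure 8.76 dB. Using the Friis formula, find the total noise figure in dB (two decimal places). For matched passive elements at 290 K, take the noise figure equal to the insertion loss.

Convert to linear (a loss of L dB is a gain of −L dB): F_i = 10^(NF_i/10), G_i = 10^(G_i,dB/10)
  Stage 1: F_1 = 10^(1.79/10) = 1.510, G_1 = 10^(−1.79/10) = 0.6622
  Stage 2: F_2 = 10^(0.963/10) = 1.248, G_2 = 10^(13.8/10) = 23.99
  Stage 3: F_3 = 10^(8.76/10) = 7.516, G_3 = 10^(−6.77/10) = 0.2104
Friis cascade:
  F = 1.510 + (1.248 − 1)/0.6622 + (7.516 − 1)/15.89 = 2.295
NF = 10 log₁₀(2.295) = 3.61 dB

3.61 dB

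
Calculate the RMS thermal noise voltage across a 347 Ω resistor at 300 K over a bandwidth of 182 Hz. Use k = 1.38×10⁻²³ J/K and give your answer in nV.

V_n = √(4kTRB)
4kTRB = 4 × 1.38×10⁻²³ × 300 × 3.47×10² × 1.82×10² = 1.05×10⁻¹⁵ V²
V_n = √(1.05×10⁻¹⁵) = 3.23×10⁻⁸ V = 32.3 nV

32.3 nV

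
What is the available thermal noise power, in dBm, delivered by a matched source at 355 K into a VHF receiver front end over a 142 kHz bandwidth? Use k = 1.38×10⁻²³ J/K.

−121.6 dBm

P_n = kTB = 1.38×10⁻²³ × 355 × 1.42×10⁵ = 6.96×10⁻¹⁶ W
In dBm: 10 log₁₀(6.96×10⁻¹⁶ / 10⁻³) = −121.6 dBm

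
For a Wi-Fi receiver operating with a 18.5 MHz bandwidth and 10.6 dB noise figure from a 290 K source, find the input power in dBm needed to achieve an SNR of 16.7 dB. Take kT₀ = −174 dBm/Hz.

Sensitivity = −174 + 10 log₁₀(B) + NF + SNR_min
= −174 + 72.67 + 10.6 + 16.7
= −74.03 dBm → −74.0 dBm

−74.0 dBm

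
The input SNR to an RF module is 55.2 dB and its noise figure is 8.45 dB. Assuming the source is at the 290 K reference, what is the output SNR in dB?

46.75 dB

By definition F = SNR_in/SNR_out, so in dB: SNR_out = SNR_in − NF
SNR_out = 55.2 − 8.45 = 46.75 dB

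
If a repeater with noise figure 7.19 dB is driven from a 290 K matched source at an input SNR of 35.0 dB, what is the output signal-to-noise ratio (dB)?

By definition F = SNR_in/SNR_out, so in dB: SNR_out = SNR_in − NF
SNR_out = 35.0 − 7.19 = 27.81 dB

27.81 dB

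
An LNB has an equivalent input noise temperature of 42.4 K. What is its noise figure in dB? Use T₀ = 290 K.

F = 1 + T_e/T₀ = 1 + 42.4/290 = 1.14621
NF = 10 log₁₀(1.14621) = 0.593 dB

0.593 dB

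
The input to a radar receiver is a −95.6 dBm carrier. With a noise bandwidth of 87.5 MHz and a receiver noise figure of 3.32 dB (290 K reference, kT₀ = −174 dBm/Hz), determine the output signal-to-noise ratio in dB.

Noise floor: N = −174 + 10 log₁₀(B) + NF
10 log₁₀(8.75×10⁷) = 79.42 dB
N = −174 + 79.42 + 3.32 = −91.26 dBm
SNR = P_sig − N = −95.6 − (−91.26) = −4.34 dB → −4.3 dB

−4.3 dB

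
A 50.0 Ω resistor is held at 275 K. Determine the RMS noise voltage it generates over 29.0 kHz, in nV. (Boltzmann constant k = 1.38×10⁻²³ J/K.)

V_n = √(4kTRB)
4kTRB = 4 × 1.38×10⁻²³ × 275 × 5.00×10¹ × 2.90×10⁴ = 2.20×10⁻¹⁴ V²
V_n = √(2.20×10⁻¹⁴) = 1.48×10⁻⁷ V = 148 nV

148 nV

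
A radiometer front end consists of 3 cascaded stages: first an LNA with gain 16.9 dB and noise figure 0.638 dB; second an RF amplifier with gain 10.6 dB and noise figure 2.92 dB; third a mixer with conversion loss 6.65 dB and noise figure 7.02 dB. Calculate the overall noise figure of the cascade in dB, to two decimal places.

Convert to linear (a loss of L dB is a gain of −L dB): F_i = 10^(NF_i/10), G_i = 10^(G_i,dB/10)
  Stage 1: F_1 = 10^(0.638/10) = 1.158, G_1 = 10^(16.9/10) = 48.98
  Stage 2: F_2 = 10^(2.92/10) = 1.959, G_2 = 10^(10.6/10) = 11.48
  Stage 3: F_3 = 10^(7.02/10) = 5.035, G_3 = 10^(−6.65/10) = 0.2163
Friis cascade:
  F = 1.158 + (1.959 − 1)/48.98 + (5.035 − 1)/562.3 = 1.185
NF = 10 log₁₀(1.185) = 0.74 dB

0.74 dB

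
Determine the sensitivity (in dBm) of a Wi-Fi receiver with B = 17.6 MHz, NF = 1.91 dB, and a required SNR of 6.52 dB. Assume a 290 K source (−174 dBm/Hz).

Sensitivity = −174 + 10 log₁₀(B) + NF + SNR_min
= −174 + 72.46 + 1.91 + 6.52
= −93.11 dBm → −93.1 dBm

−93.1 dBm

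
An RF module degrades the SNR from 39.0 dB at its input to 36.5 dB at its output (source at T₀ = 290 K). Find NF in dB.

NF (dB) = SNR_in(dB) − SNR_out(dB) when the source is at T₀
NF = 39.0 − 36.5 = 2.5 dB

2.5 dB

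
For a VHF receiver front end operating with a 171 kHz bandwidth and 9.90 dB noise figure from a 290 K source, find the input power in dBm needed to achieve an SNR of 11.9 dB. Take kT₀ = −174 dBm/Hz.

Sensitivity = −174 + 10 log₁₀(B) + NF + SNR_min
= −174 + 52.33 + 9.90 + 11.9
= −99.87 dBm → −99.9 dBm

−99.9 dBm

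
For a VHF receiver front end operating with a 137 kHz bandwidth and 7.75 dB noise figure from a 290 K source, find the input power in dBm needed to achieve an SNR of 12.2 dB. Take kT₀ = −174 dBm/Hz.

Sensitivity = −174 + 10 log₁₀(B) + NF + SNR_min
= −174 + 51.37 + 7.75 + 12.2
= −102.68 dBm → −102.7 dBm

−102.7 dBm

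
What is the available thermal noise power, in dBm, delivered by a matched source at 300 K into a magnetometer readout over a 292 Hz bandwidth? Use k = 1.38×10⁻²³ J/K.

−149.2 dBm

P_n = kTB = 1.38×10⁻²³ × 300 × 2.92×10² = 1.21×10⁻¹⁸ W
In dBm: 10 log₁₀(1.21×10⁻¹⁸ / 10⁻³) = −149.2 dBm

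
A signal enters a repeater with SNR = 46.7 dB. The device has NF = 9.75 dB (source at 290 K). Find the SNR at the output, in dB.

36.95 dB

By definition F = SNR_in/SNR_out, so in dB: SNR_out = SNR_in − NF
SNR_out = 46.7 − 9.75 = 36.95 dB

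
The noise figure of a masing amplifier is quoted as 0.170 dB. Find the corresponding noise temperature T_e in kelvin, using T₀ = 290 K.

11.6 K

F = 10^(0.170/10) = 1.03992
T_e = (F − 1)·T₀ = (1.03992 − 1) × 290 = 11.6 K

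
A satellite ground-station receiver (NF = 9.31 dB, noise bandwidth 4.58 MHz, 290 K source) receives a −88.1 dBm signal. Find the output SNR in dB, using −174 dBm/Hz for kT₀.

10.0 dB

Noise floor: N = −174 + 10 log₁₀(B) + NF
10 log₁₀(4.58×10⁶) = 66.61 dB
N = −174 + 66.61 + 9.31 = −98.08 dBm
SNR = P_sig − N = −88.1 − (−98.08) = 9.98 dB → 10.0 dB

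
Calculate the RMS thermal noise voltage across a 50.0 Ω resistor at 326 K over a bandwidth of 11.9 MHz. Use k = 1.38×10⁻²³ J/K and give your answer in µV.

3.27 µV

V_n = √(4kTRB)
4kTRB = 4 × 1.38×10⁻²³ × 326 × 5.00×10¹ × 1.19×10⁷ = 1.07×10⁻¹¹ V²
V_n = √(1.07×10⁻¹¹) = 3.27×10⁻⁶ V = 3.27 µV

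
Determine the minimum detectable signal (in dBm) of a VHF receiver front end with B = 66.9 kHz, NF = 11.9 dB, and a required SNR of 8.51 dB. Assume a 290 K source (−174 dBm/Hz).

−105.3 dBm

Sensitivity = −174 + 10 log₁₀(B) + NF + SNR_min
= −174 + 48.25 + 11.9 + 8.51
= −105.34 dBm → −105.3 dBm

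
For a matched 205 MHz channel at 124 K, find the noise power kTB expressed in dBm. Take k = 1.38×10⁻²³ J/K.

−94.5 dBm

P_n = kTB = 1.38×10⁻²³ × 124 × 2.05×10⁸ = 3.51×10⁻¹³ W
In dBm: 10 log₁₀(3.51×10⁻¹³ / 10⁻³) = −94.5 dBm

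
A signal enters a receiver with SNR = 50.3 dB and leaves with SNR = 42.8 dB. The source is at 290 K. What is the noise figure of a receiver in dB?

7.5 dB

NF (dB) = SNR_in(dB) − SNR_out(dB) when the source is at T₀
NF = 50.3 − 42.8 = 7.5 dB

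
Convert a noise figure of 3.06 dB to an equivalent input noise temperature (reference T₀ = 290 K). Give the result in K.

297 K

F = 10^(3.06/10) = 2.02302
T_e = (F − 1)·T₀ = (2.02302 − 1) × 290 = 297 K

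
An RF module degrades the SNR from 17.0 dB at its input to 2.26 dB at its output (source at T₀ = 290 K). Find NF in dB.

NF (dB) = SNR_in(dB) − SNR_out(dB) when the source is at T₀
NF = 17.0 − 2.26 = 14.74 dB

14.74 dB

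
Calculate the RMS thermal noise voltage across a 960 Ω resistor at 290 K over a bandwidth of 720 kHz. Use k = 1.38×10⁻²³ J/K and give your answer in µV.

V_n = √(4kTRB)
4kTRB = 4 × 1.38×10⁻²³ × 290 × 9.60×10² × 7.20×10⁵ = 1.11×10⁻¹¹ V²
V_n = √(1.11×10⁻¹¹) = 3.33×10⁻⁶ V = 3.33 µV

3.33 µV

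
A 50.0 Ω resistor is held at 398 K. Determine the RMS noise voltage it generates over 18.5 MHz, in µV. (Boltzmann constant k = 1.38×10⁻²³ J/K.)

4.51 µV

V_n = √(4kTRB)
4kTRB = 4 × 1.38×10⁻²³ × 398 × 5.00×10¹ × 1.85×10⁷ = 2.03×10⁻¹¹ V²
V_n = √(2.03×10⁻¹¹) = 4.51×10⁻⁶ V = 4.51 µV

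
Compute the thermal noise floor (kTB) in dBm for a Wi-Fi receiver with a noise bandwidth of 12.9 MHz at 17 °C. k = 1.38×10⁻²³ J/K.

T = 17 °C + 273.15 = 290.15 K
P_n = kTB = 1.38×10⁻²³ × 290.15 × 1.29×10⁷ = 5.17×10⁻¹⁴ W
In dBm: 10 log₁₀(5.17×10⁻¹⁴ / 10⁻³) = −102.9 dBm

−102.9 dBm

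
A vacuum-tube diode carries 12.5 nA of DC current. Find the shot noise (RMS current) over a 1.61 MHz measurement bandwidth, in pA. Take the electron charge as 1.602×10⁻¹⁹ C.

I_n = √(2qI·B)
2qI·B = 2 × 1.602×10⁻¹⁹ × 1.25×10⁻⁸ × 1.61×10⁶ = 6.45×10⁻²¹ A²
I_n = √(6.45×10⁻²¹) = 8.03×10⁻¹¹ A = 80.3 pA

80.3 pA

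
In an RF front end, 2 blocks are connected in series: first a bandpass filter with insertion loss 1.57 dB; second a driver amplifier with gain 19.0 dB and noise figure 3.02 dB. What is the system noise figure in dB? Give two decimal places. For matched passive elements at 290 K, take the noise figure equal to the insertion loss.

Convert to linear (a loss of L dB is a gain of −L dB): F_i = 10^(NF_i/10), G_i = 10^(G_i,dB/10)
  Stage 1: F_1 = 10^(1.57/10) = 1.435, G_1 = 10^(−1.57/10) = 0.6966
  Stage 2: F_2 = 10^(3.02/10) = 2.004, G_2 = 10^(19.0/10) = 79.43
Friis cascade:
  F = 1.435 + (2.004 − 1)/0.6966 = 2.877
NF = 10 log₁₀(2.877) = 4.59 dB

4.59 dB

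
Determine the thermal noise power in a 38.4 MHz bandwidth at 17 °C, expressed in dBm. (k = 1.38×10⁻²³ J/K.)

−98.1 dBm

T = 17 °C + 273.15 = 290.15 K
P_n = kTB = 1.38×10⁻²³ × 290.15 × 3.84×10⁷ = 1.54×10⁻¹³ W
In dBm: 10 log₁₀(1.54×10⁻¹³ / 10⁻³) = −98.1 dBm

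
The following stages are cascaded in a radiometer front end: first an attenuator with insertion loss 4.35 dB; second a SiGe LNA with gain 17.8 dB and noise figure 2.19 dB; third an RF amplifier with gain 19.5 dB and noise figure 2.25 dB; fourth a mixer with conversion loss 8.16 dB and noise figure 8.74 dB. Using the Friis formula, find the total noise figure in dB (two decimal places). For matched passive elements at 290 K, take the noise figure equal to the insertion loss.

6.57 dB

Convert to linear (a loss of L dB is a gain of −L dB): F_i = 10^(NF_i/10), G_i = 10^(G_i,dB/10)
  Stage 1: F_1 = 10^(4.35/10) = 2.723, G_1 = 10^(−4.35/10) = 0.3673
  Stage 2: F_2 = 10^(2.19/10) = 1.656, G_2 = 10^(17.8/10) = 60.26
  Stage 3: F_3 = 10^(2.25/10) = 1.679, G_3 = 10^(19.5/10) = 89.13
  Stage 4: F_4 = 10^(8.74/10) = 7.482, G_4 = 10^(−8.16/10) = 0.1528
Friis cascade:
  F = 2.723 + (1.656 − 1)/0.3673 + (1.679 − 1)/22.13 + (7.482 − 1)/1972 = 4.542
NF = 10 log₁₀(4.542) = 6.57 dB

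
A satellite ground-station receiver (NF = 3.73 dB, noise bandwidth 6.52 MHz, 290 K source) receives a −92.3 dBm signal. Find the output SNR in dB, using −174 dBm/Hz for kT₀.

Noise floor: N = −174 + 10 log₁₀(B) + NF
10 log₁₀(6.52×10⁶) = 68.14 dB
N = −174 + 68.14 + 3.73 = −102.13 dBm
SNR = P_sig − N = −92.3 − (−102.13) = 9.83 dB → 9.8 dB

9.8 dB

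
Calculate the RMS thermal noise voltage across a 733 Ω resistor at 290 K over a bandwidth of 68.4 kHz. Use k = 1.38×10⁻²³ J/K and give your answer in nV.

896 nV

V_n = √(4kTRB)
4kTRB = 4 × 1.38×10⁻²³ × 290 × 7.33×10² × 6.84×10⁴ = 8.03×10⁻¹³ V²
V_n = √(8.03×10⁻¹³) = 8.96×10⁻⁷ V = 896 nV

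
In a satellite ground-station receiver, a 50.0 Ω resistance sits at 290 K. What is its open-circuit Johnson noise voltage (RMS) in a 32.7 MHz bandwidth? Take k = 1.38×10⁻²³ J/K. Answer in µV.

5.12 µV

V_n = √(4kTRB)
4kTRB = 4 × 1.38×10⁻²³ × 290 × 5.00×10¹ × 3.27×10⁷ = 2.62×10⁻¹¹ V²
V_n = √(2.62×10⁻¹¹) = 5.12×10⁻⁶ V = 5.12 µV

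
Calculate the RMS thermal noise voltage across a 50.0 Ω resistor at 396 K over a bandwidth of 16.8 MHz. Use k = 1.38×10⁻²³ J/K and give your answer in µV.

V_n = √(4kTRB)
4kTRB = 4 × 1.38×10⁻²³ × 396 × 5.00×10¹ × 1.68×10⁷ = 1.84×10⁻¹¹ V²
V_n = √(1.84×10⁻¹¹) = 4.29×10⁻⁶ V = 4.29 µV

4.29 µV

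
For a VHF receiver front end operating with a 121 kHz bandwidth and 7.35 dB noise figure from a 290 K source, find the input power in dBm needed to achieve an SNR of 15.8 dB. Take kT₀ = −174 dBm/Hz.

Sensitivity = −174 + 10 log₁₀(B) + NF + SNR_min
= −174 + 50.83 + 7.35 + 15.8
= −100.02 dBm → −100.0 dBm

−100.0 dBm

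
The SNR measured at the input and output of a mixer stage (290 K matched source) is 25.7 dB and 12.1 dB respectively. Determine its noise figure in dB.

13.6 dB

NF (dB) = SNR_in(dB) − SNR_out(dB) when the source is at T₀
NF = 25.7 − 12.1 = 13.6 dB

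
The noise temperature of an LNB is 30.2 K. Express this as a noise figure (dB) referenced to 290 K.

0.430 dB

F = 1 + T_e/T₀ = 1 + 30.2/290 = 1.10414
NF = 10 log₁₀(1.10414) = 0.430 dB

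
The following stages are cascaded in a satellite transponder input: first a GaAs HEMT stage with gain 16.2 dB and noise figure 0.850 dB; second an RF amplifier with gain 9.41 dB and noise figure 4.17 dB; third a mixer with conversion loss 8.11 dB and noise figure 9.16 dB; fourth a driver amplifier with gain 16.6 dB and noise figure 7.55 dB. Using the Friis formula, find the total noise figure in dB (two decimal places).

Convert to linear (a loss of L dB is a gain of −L dB): F_i = 10^(NF_i/10), G_i = 10^(G_i,dB/10)
  Stage 1: F_1 = 10^(0.850/10) = 1.216, G_1 = 10^(16.2/10) = 41.69
  Stage 2: F_2 = 10^(4.17/10) = 2.612, G_2 = 10^(9.41/10) = 8.730
  Stage 3: F_3 = 10^(9.16/10) = 8.241, G_3 = 10^(−8.11/10) = 0.1545
  Stage 4: F_4 = 10^(7.55/10) = 5.689, G_4 = 10^(16.6/10) = 45.71
Friis cascade:
  F = 1.216 + (2.612 − 1)/41.69 + (8.241 − 1)/363.9 + (5.689 − 1)/56.23 = 1.358
NF = 10 log₁₀(1.358) = 1.33 dB

1.33 dB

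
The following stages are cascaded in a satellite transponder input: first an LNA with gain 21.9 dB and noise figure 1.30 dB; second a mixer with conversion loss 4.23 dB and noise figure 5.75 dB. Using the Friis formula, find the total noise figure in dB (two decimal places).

Convert to linear (a loss of L dB is a gain of −L dB): F_i = 10^(NF_i/10), G_i = 10^(G_i,dB/10)
  Stage 1: F_1 = 10^(1.30/10) = 1.349, G_1 = 10^(21.9/10) = 154.9
  Stage 2: F_2 = 10^(5.75/10) = 3.758, G_2 = 10^(−4.23/10) = 0.3776
Friis cascade:
  F = 1.349 + (3.758 − 1)/154.9 = 1.367
NF = 10 log₁₀(1.367) = 1.36 dB

1.36 dB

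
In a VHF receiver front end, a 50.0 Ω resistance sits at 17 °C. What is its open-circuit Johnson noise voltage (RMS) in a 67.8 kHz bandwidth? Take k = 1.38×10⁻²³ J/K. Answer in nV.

233 nV

T = 17 °C + 273.15 = 290.15 K
V_n = √(4kTRB)
4kTRB = 4 × 1.38×10⁻²³ × 290.15 × 5.00×10¹ × 6.78×10⁴ = 5.43×10⁻¹⁴ V²
V_n = √(5.43×10⁻¹⁴) = 2.33×10⁻⁷ V = 233 nV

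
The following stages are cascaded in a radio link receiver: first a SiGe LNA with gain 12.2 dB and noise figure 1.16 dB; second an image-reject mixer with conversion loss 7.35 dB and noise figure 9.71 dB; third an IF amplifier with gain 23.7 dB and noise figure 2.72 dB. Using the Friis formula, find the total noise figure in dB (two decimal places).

3.21 dB

Convert to linear (a loss of L dB is a gain of −L dB): F_i = 10^(NF_i/10), G_i = 10^(G_i,dB/10)
  Stage 1: F_1 = 10^(1.16/10) = 1.306, G_1 = 10^(12.2/10) = 16.60
  Stage 2: F_2 = 10^(9.71/10) = 9.354, G_2 = 10^(−7.35/10) = 0.1841
  Stage 3: F_3 = 10^(2.72/10) = 1.871, G_3 = 10^(23.7/10) = 234.4
Friis cascade:
  F = 1.306 + (9.354 − 1)/16.60 + (1.871 − 1)/3.055 = 2.095
NF = 10 log₁₀(2.095) = 3.21 dB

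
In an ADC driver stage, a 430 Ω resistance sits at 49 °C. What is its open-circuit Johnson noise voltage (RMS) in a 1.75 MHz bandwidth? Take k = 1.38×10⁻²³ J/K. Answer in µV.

3.66 µV

T = 49 °C + 273.15 = 322.15 K
V_n = √(4kTRB)
4kTRB = 4 × 1.38×10⁻²³ × 322.15 × 4.30×10² × 1.75×10⁶ = 1.34×10⁻¹¹ V²
V_n = √(1.34×10⁻¹¹) = 3.66×10⁻⁶ V = 3.66 µV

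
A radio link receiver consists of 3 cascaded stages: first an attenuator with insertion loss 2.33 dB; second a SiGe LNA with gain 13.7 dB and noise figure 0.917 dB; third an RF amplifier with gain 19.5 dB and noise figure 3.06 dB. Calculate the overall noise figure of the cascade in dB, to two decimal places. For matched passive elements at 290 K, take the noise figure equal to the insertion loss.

3.40 dB

Convert to linear (a loss of L dB is a gain of −L dB): F_i = 10^(NF_i/10), G_i = 10^(G_i,dB/10)
  Stage 1: F_1 = 10^(2.33/10) = 1.710, G_1 = 10^(−2.33/10) = 0.5848
  Stage 2: F_2 = 10^(0.917/10) = 1.235, G_2 = 10^(13.7/10) = 23.44
  Stage 3: F_3 = 10^(3.06/10) = 2.023, G_3 = 10^(19.5/10) = 89.13
Friis cascade:
  F = 1.710 + (1.235 − 1)/0.5848 + (2.023 − 1)/13.71 = 2.187
NF = 10 log₁₀(2.187) = 3.40 dB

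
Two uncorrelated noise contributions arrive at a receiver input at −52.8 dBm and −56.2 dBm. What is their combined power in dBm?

Convert to linear, add, convert back:
P₁ = 5.25×10⁻⁹ W, P₂ = 2.40×10⁻⁹ W
P_tot = 7.65×10⁻⁹ W → 10 log₁₀(P_tot / 10⁻³) = −51.2 dBm

−51.2 dBm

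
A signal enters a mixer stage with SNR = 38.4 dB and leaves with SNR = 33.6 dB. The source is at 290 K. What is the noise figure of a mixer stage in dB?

NF (dB) = SNR_in(dB) − SNR_out(dB) when the source is at T₀
NF = 38.4 − 33.6 = 4.8 dB

4.8 dB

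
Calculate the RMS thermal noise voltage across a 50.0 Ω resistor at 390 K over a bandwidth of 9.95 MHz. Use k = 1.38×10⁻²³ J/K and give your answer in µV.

3.27 µV

V_n = √(4kTRB)
4kTRB = 4 × 1.38×10⁻²³ × 390 × 5.00×10¹ × 9.95×10⁶ = 1.07×10⁻¹¹ V²
V_n = √(1.07×10⁻¹¹) = 3.27×10⁻⁶ V = 3.27 µV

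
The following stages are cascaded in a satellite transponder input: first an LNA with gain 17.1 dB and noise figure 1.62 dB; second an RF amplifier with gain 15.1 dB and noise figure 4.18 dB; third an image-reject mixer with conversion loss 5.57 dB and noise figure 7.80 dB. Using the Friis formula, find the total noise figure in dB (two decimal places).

Convert to linear (a loss of L dB is a gain of −L dB): F_i = 10^(NF_i/10), G_i = 10^(G_i,dB/10)
  Stage 1: F_1 = 10^(1.62/10) = 1.452, G_1 = 10^(17.1/10) = 51.29
  Stage 2: F_2 = 10^(4.18/10) = 2.618, G_2 = 10^(15.1/10) = 32.36
  Stage 3: F_3 = 10^(7.80/10) = 6.026, G_3 = 10^(−5.57/10) = 0.2773
Friis cascade:
  F = 1.452 + (2.618 − 1)/51.29 + (6.026 − 1)/1660 = 1.487
NF = 10 log₁₀(1.487) = 1.72 dB

1.72 dB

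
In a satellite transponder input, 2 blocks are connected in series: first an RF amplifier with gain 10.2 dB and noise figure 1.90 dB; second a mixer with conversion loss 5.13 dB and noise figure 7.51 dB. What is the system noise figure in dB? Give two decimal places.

2.99 dB

Convert to linear (a loss of L dB is a gain of −L dB): F_i = 10^(NF_i/10), G_i = 10^(G_i,dB/10)
  Stage 1: F_1 = 10^(1.90/10) = 1.549, G_1 = 10^(10.2/10) = 10.47
  Stage 2: F_2 = 10^(7.51/10) = 5.636, G_2 = 10^(−5.13/10) = 0.3069
Friis cascade:
  F = 1.549 + (5.636 − 1)/10.47 = 1.992
NF = 10 log₁₀(1.992) = 2.99 dB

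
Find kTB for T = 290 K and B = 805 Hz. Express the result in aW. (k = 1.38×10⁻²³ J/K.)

3.22 aW

P_n = kTB = 1.38×10⁻²³ × 290 × 8.05×10² = 3.22×10⁻¹⁸ W = 3.22 aW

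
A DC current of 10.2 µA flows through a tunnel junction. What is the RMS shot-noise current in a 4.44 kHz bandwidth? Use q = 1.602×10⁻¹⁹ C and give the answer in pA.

I_n = √(2qI·B)
2qI·B = 2 × 1.602×10⁻¹⁹ × 1.02×10⁻⁵ × 4.44×10³ = 1.45×10⁻²⁰ A²
I_n = √(1.45×10⁻²⁰) = 1.20×10⁻¹⁰ A = 120 pA

120 pA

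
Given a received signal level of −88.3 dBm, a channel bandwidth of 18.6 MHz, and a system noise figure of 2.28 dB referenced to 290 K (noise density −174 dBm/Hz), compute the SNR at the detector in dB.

10.7 dB

Noise floor: N = −174 + 10 log₁₀(B) + NF
10 log₁₀(1.86×10⁷) = 72.7 dB
N = −174 + 72.7 + 2.28 = −99.02 dBm
SNR = P_sig − N = −88.3 − (−99.02) = 10.72 dB → 10.7 dB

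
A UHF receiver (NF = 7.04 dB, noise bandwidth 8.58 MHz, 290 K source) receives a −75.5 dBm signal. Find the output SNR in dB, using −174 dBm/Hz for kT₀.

Noise floor: N = −174 + 10 log₁₀(B) + NF
10 log₁₀(8.58×10⁶) = 69.33 dB
N = −174 + 69.33 + 7.04 = −97.63 dBm
SNR = P_sig − N = −75.5 − (−97.63) = 22.13 dB → 22.1 dB

22.1 dB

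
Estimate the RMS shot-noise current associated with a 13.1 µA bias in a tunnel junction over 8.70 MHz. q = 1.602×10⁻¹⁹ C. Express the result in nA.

6.04 nA

I_n = √(2qI·B)
2qI·B = 2 × 1.602×10⁻¹⁹ × 1.31×10⁻⁵ × 8.70×10⁶ = 3.65×10⁻¹⁷ A²
I_n = √(3.65×10⁻¹⁷) = 6.04×10⁻⁹ A = 6.04 nA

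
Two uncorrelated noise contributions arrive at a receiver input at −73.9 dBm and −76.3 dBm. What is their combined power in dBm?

−71.9 dBm

Convert to linear, add, convert back:
P₁ = 4.07×10⁻¹¹ W, P₂ = 2.34×10⁻¹¹ W
P_tot = 6.42×10⁻¹¹ W → 10 log₁₀(P_tot / 10⁻³) = −71.9 dBm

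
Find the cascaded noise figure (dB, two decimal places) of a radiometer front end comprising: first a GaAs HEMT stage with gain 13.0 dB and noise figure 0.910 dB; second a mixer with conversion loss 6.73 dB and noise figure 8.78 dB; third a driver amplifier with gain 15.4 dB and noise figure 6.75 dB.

Convert to linear (a loss of L dB is a gain of −L dB): F_i = 10^(NF_i/10), G_i = 10^(G_i,dB/10)
  Stage 1: F_1 = 10^(0.910/10) = 1.233, G_1 = 10^(13.0/10) = 19.95
  Stage 2: F_2 = 10^(8.78/10) = 7.551, G_2 = 10^(−6.73/10) = 0.2123
  Stage 3: F_3 = 10^(6.75/10) = 4.732, G_3 = 10^(15.4/10) = 34.67
Friis cascade:
  F = 1.233 + (7.551 − 1)/19.95 + (4.732 − 1)/4.236 = 2.442
NF = 10 log₁₀(2.442) = 3.88 dB

3.88 dB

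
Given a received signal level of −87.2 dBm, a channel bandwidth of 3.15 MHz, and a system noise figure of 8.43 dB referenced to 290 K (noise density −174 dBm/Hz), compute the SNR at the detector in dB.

Noise floor: N = −174 + 10 log₁₀(B) + NF
10 log₁₀(3.15×10⁶) = 64.98 dB
N = −174 + 64.98 + 8.43 = −100.59 dBm
SNR = P_sig − N = −87.2 − (−100.59) = 13.39 dB → 13.4 dB

13.4 dB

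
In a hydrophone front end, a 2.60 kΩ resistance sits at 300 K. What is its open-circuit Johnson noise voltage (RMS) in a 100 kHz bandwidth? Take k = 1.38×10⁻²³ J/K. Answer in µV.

2.07 µV

V_n = √(4kTRB)
4kTRB = 4 × 1.38×10⁻²³ × 300 × 2.60×10³ × 1.00×10⁵ = 4.31×10⁻¹² V²
V_n = √(4.31×10⁻¹²) = 2.07×10⁻⁶ V = 2.07 µV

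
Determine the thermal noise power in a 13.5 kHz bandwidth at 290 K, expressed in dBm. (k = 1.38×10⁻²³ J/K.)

P_n = kTB = 1.38×10⁻²³ × 290 × 1.35×10⁴ = 5.40×10⁻¹⁷ W
In dBm: 10 log₁₀(5.40×10⁻¹⁷ / 10⁻³) = −132.7 dBm

−132.7 dBm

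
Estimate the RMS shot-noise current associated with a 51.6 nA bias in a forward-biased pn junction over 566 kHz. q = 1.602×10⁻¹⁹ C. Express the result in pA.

I_n = √(2qI·B)
2qI·B = 2 × 1.602×10⁻¹⁹ × 5.16×10⁻⁸ × 5.66×10⁵ = 9.36×10⁻²¹ A²
I_n = √(9.36×10⁻²¹) = 9.67×10⁻¹¹ A = 96.7 pA

96.7 pA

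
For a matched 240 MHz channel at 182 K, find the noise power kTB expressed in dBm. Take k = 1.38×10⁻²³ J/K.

P_n = kTB = 1.38×10⁻²³ × 182 × 2.40×10⁸ = 6.03×10⁻¹³ W
In dBm: 10 log₁₀(6.03×10⁻¹³ / 10⁻³) = −92.2 dBm

−92.2 dBm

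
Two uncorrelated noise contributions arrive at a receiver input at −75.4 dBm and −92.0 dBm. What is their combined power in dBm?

Convert to linear, add, convert back:
P₁ = 2.88×10⁻¹¹ W, P₂ = 6.31×10⁻¹³ W
P_tot = 2.95×10⁻¹¹ W → 10 log₁₀(P_tot / 10⁻³) = −75.3 dBm

−75.3 dBm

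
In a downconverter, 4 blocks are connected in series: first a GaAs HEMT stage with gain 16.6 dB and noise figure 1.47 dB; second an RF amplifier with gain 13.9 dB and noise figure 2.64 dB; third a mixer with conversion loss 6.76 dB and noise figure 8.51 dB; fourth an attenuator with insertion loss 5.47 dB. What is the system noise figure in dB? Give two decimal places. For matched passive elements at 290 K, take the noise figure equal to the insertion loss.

1.58 dB

Convert to linear (a loss of L dB is a gain of −L dB): F_i = 10^(NF_i/10), G_i = 10^(G_i,dB/10)
  Stage 1: F_1 = 10^(1.47/10) = 1.403, G_1 = 10^(16.6/10) = 45.71
  Stage 2: F_2 = 10^(2.64/10) = 1.837, G_2 = 10^(13.9/10) = 24.55
  Stage 3: F_3 = 10^(8.51/10) = 7.096, G_3 = 10^(−6.76/10) = 0.2109
  Stage 4: F_4 = 10^(5.47/10) = 3.524, G_4 = 10^(−5.47/10) = 0.2838
Friis cascade:
  F = 1.403 + (1.837 − 1)/45.71 + (7.096 − 1)/1122 + (3.524 − 1)/236.6 = 1.437
NF = 10 log₁₀(1.437) = 1.58 dB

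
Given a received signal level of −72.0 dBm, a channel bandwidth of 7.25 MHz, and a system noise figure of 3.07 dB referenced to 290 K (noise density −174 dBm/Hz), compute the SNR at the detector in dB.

Noise floor: N = −174 + 10 log₁₀(B) + NF
10 log₁₀(7.25×10⁶) = 68.6 dB
N = −174 + 68.6 + 3.07 = −102.33 dBm
SNR = P_sig − N = −72.0 − (−102.33) = 30.33 dB → 30.3 dB

30.3 dB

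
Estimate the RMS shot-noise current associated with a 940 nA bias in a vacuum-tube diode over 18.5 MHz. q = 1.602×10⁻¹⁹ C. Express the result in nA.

I_n = √(2qI·B)
2qI·B = 2 × 1.602×10⁻¹⁹ × 9.40×10⁻⁷ × 1.85×10⁷ = 5.57×10⁻¹⁸ A²
I_n = √(5.57×10⁻¹⁸) = 2.36×10⁻⁹ A = 2.36 nA

2.36 nA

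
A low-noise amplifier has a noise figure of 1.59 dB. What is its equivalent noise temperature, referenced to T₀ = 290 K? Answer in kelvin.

F = 10^(1.59/10) = 1.44212
T_e = (F − 1)·T₀ = (1.44212 − 1) × 290 = 128 K

128 K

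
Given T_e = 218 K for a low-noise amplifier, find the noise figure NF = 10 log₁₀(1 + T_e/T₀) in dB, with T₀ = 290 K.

F = 1 + T_e/T₀ = 1 + 218/290 = 1.75172
NF = 10 log₁₀(1.75172) = 2.43 dB

2.43 dB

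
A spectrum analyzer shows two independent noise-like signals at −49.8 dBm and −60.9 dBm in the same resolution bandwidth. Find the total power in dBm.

−49.5 dBm

Convert to linear, add, convert back:
P₁ = 1.05×10⁻⁸ W, P₂ = 8.13×10⁻¹⁰ W
P_tot = 1.13×10⁻⁸ W → 10 log₁₀(P_tot / 10⁻³) = −49.5 dBm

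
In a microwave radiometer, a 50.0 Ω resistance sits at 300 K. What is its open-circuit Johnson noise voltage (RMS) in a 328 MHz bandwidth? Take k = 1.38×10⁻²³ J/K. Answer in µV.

16.5 µV

V_n = √(4kTRB)
4kTRB = 4 × 1.38×10⁻²³ × 300 × 5.00×10¹ × 3.28×10⁸ = 2.72×10⁻¹⁰ V²
V_n = √(2.72×10⁻¹⁰) = 1.65×10⁻⁵ V = 16.5 µV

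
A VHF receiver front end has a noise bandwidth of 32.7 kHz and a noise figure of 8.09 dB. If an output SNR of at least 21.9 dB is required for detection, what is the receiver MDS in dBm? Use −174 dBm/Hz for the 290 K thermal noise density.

Sensitivity = −174 + 10 log₁₀(B) + NF + SNR_min
= −174 + 45.15 + 8.09 + 21.9
= −98.86 dBm → −98.9 dBm

−98.9 dBm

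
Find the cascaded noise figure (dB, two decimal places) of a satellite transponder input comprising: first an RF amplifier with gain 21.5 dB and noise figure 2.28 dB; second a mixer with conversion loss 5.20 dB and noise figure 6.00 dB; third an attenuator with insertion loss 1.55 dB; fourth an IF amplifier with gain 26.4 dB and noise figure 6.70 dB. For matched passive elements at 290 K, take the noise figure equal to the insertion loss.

Convert to linear (a loss of L dB is a gain of −L dB): F_i = 10^(NF_i/10), G_i = 10^(G_i,dB/10)
  Stage 1: F_1 = 10^(2.28/10) = 1.690, G_1 = 10^(21.5/10) = 141.3
  Stage 2: F_2 = 10^(6.00/10) = 3.981, G_2 = 10^(−5.20/10) = 0.3020
  Stage 3: F_3 = 10^(1.55/10) = 1.429, G_3 = 10^(−1.55/10) = 0.6998
  Stage 4: F_4 = 10^(6.70/10) = 4.677, G_4 = 10^(26.4/10) = 436.5
Friis cascade:
  F = 1.690 + (3.981 − 1)/141.3 + (1.429 − 1)/42.66 + (4.677 − 1)/29.85 = 1.845
NF = 10 log₁₀(1.845) = 2.66 dB

2.66 dB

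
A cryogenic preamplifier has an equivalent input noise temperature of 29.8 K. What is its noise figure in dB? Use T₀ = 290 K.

0.425 dB

F = 1 + T_e/T₀ = 1 + 29.8/290 = 1.10276
NF = 10 log₁₀(1.10276) = 0.425 dB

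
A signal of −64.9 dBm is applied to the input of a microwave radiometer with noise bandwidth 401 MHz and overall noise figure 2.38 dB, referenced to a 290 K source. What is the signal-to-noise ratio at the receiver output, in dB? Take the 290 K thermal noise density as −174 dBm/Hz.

20.7 dB

Noise floor: N = −174 + 10 log₁₀(B) + NF
10 log₁₀(4.01×10⁸) = 86.03 dB
N = −174 + 86.03 + 2.38 = −85.59 dBm
SNR = P_sig − N = −64.9 − (−85.59) = 20.69 dB → 20.7 dB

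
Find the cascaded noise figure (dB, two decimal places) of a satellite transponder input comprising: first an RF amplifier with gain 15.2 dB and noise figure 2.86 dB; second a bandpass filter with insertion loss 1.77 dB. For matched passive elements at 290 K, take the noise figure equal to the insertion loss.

Convert to linear (a loss of L dB is a gain of −L dB): F_i = 10^(NF_i/10), G_i = 10^(G_i,dB/10)
  Stage 1: F_1 = 10^(2.86/10) = 1.932, G_1 = 10^(15.2/10) = 33.11
  Stage 2: F_2 = 10^(1.77/10) = 1.503, G_2 = 10^(−1.77/10) = 0.6653
Friis cascade:
  F = 1.932 + (1.503 − 1)/33.11 = 1.947
NF = 10 log₁₀(1.947) = 2.89 dB

2.89 dB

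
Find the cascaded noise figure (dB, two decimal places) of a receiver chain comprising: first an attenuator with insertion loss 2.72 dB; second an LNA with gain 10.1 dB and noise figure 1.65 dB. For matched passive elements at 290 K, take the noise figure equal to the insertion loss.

Convert to linear (a loss of L dB is a gain of −L dB): F_i = 10^(NF_i/10), G_i = 10^(G_i,dB/10)
  Stage 1: F_1 = 10^(2.72/10) = 1.871, G_1 = 10^(−2.72/10) = 0.5346
  Stage 2: F_2 = 10^(1.65/10) = 1.462, G_2 = 10^(10.1/10) = 10.23
Friis cascade:
  F = 1.871 + (1.462 − 1)/0.5346 = 2.735
NF = 10 log₁₀(2.735) = 4.37 dB

4.37 dB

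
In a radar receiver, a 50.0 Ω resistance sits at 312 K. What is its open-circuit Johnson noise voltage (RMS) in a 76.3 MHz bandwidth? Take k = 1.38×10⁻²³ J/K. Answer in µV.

8.11 µV

V_n = √(4kTRB)
4kTRB = 4 × 1.38×10⁻²³ × 312 × 5.00×10¹ × 7.63×10⁷ = 6.57×10⁻¹¹ V²
V_n = √(6.57×10⁻¹¹) = 8.11×10⁻⁶ V = 8.11 µV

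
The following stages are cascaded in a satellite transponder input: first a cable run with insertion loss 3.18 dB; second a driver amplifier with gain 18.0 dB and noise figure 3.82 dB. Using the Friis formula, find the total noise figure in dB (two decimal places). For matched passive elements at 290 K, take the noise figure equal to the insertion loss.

7.00 dB

Convert to linear (a loss of L dB is a gain of −L dB): F_i = 10^(NF_i/10), G_i = 10^(G_i,dB/10)
  Stage 1: F_1 = 10^(3.18/10) = 2.080, G_1 = 10^(−3.18/10) = 0.4808
  Stage 2: F_2 = 10^(3.82/10) = 2.410, G_2 = 10^(18.0/10) = 63.10
Friis cascade:
  F = 2.080 + (2.410 − 1)/0.4808 = 5.012
NF = 10 log₁₀(5.012) = 7.00 dB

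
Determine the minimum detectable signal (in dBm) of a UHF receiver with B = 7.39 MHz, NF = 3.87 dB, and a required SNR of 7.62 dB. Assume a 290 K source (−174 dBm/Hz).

−93.8 dBm

Sensitivity = −174 + 10 log₁₀(B) + NF + SNR_min
= −174 + 68.69 + 3.87 + 7.62
= −93.82 dBm → −93.8 dBm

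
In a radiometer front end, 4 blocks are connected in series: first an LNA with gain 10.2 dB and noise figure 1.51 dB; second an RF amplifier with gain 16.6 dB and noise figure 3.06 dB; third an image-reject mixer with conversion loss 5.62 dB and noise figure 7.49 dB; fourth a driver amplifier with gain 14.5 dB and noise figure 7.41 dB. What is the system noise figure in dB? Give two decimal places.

Convert to linear (a loss of L dB is a gain of −L dB): F_i = 10^(NF_i/10), G_i = 10^(G_i,dB/10)
  Stage 1: F_1 = 10^(1.51/10) = 1.416, G_1 = 10^(10.2/10) = 10.47
  Stage 2: F_2 = 10^(3.06/10) = 2.023, G_2 = 10^(16.6/10) = 45.71
  Stage 3: F_3 = 10^(7.49/10) = 5.610, G_3 = 10^(−5.62/10) = 0.2742
  Stage 4: F_4 = 10^(7.41/10) = 5.508, G_4 = 10^(14.5/10) = 28.18
Friis cascade:
  F = 1.416 + (2.023 − 1)/10.47 + (5.610 − 1)/478.6 + (5.508 − 1)/131.2 = 1.557
NF = 10 log₁₀(1.557) = 1.92 dB

1.92 dB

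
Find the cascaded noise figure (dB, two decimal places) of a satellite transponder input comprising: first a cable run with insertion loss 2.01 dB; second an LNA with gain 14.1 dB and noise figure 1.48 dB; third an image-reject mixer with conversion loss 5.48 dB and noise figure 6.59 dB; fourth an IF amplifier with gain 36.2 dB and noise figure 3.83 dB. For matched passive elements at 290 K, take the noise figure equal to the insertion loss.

4.41 dB

Convert to linear (a loss of L dB is a gain of −L dB): F_i = 10^(NF_i/10), G_i = 10^(G_i,dB/10)
  Stage 1: F_1 = 10^(2.01/10) = 1.589, G_1 = 10^(−2.01/10) = 0.6295
  Stage 2: F_2 = 10^(1.48/10) = 1.406, G_2 = 10^(14.1/10) = 25.70
  Stage 3: F_3 = 10^(6.59/10) = 4.560, G_3 = 10^(−5.48/10) = 0.2831
  Stage 4: F_4 = 10^(3.83/10) = 2.415, G_4 = 10^(36.2/10) = 4169
Friis cascade:
  F = 1.589 + (1.406 − 1)/0.6295 + (4.560 − 1)/16.18 + (2.415 − 1)/4.581 = 2.763
NF = 10 log₁₀(2.763) = 4.41 dB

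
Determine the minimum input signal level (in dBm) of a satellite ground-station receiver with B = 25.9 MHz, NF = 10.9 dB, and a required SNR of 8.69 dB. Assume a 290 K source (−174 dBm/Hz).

Sensitivity = −174 + 10 log₁₀(B) + NF + SNR_min
= −174 + 74.13 + 10.9 + 8.69
= −80.28 dBm → −80.3 dBm

−80.3 dBm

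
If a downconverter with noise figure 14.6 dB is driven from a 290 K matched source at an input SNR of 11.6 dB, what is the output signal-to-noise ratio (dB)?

−3.0 dB

By definition F = SNR_in/SNR_out, so in dB: SNR_out = SNR_in − NF
SNR_out = 11.6 − 14.6 = −3.0 dB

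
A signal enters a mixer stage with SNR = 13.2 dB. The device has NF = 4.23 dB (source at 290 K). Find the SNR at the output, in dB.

By definition F = SNR_in/SNR_out, so in dB: SNR_out = SNR_in − NF
SNR_out = 13.2 − 4.23 = 8.97 dB

8.97 dB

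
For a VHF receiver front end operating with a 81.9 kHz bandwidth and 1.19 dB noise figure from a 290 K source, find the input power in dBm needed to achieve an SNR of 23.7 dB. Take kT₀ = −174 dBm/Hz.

−100.0 dBm

Sensitivity = −174 + 10 log₁₀(B) + NF + SNR_min
= −174 + 49.13 + 1.19 + 23.7
= −99.98 dBm → −100.0 dBm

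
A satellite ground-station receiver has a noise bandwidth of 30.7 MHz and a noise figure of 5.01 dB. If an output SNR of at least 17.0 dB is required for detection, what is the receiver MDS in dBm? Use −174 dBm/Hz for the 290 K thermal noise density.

Sensitivity = −174 + 10 log₁₀(B) + NF + SNR_min
= −174 + 74.87 + 5.01 + 17.0
= −77.12 dBm → −77.1 dBm

−77.1 dBm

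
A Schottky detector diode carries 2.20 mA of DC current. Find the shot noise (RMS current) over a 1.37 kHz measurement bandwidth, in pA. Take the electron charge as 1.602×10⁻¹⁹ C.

I_n = √(2qI·B)
2qI·B = 2 × 1.602×10⁻¹⁹ × 2.20×10⁻³ × 1.37×10³ = 9.66×10⁻¹⁹ A²
I_n = √(9.66×10⁻¹⁹) = 9.83×10⁻¹⁰ A = 983 pA

983 pA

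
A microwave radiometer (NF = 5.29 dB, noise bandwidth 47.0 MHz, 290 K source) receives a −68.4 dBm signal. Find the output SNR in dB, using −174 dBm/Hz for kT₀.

Noise floor: N = −174 + 10 log₁₀(B) + NF
10 log₁₀(4.70×10⁷) = 76.72 dB
N = −174 + 76.72 + 5.29 = −91.99 dBm
SNR = P_sig − N = −68.4 − (−91.99) = 23.59 dB → 23.6 dB

23.6 dB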